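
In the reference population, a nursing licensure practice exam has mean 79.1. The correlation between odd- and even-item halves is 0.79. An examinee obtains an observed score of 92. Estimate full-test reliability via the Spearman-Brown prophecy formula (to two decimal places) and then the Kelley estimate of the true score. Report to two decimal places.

90.45

Spearman-Brown: ρ = 2r/(1 + r) = 2(0.79)/(1 + 0.79) = 1.580/1.79 = 0.8827 → 0.88
T̂ = ρX + (1 − ρ)μ
  = 0.88 × 92 + 0.12 × 79.1
  = 80.96 + 9.492
  = 90.452
  ≈ 90.45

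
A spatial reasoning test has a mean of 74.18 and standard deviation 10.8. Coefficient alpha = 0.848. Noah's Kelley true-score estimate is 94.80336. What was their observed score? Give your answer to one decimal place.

T̂ = ρX + (1 − ρ)μ  ⇒  X = (T̂ − (1 − ρ)μ) / ρ
X = (94.80336 − 0.152 × 74.18) / 0.848 = (94.80336 − 11.27536) / 0.848 = 83.52800 / 0.848 = 98.500

98.5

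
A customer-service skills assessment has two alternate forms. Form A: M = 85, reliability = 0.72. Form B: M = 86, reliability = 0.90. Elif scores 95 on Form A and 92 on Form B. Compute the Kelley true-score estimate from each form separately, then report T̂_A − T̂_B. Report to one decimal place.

0.8

T̂_A = 0.72(95) + 0.28(85) = 92.200
T̂_B = 0.90(92) + 0.10(86) = 91.400
T̂_A − T̂_B = 0.800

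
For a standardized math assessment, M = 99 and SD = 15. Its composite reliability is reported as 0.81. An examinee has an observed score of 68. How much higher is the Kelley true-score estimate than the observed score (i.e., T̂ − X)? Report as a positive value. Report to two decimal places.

T̂ = 0.81(68) + 0.19(99) = 55.08 + 18.81 = 73.8900 → 73.890
T̂ − X = 73.890 − 68 = 5.890 → 5.89

5.89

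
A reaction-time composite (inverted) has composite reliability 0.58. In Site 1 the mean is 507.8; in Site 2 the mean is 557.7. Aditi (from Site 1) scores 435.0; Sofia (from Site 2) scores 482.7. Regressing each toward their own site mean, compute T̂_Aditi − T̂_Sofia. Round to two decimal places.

-48.62

T̂_Aditi = 0.58(435.0) + 0.42(507.8) = 465.5760
T̂_Sofia = 0.58(482.7) + 0.42(557.7) = 514.2000
Difference = 465.5760 − 514.2000 = -48.6240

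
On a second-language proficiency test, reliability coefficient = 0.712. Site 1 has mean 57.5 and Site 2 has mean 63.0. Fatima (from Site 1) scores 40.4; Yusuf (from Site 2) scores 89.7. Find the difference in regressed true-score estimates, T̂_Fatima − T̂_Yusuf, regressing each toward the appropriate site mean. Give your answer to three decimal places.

-36.686

T̂_Fatima = 0.712(40.4) + 0.288(57.5) = 45.32480
T̂_Yusuf = 0.712(89.7) + 0.288(63.0) = 82.01040
Difference = 45.32480 − 82.01040 = -36.68560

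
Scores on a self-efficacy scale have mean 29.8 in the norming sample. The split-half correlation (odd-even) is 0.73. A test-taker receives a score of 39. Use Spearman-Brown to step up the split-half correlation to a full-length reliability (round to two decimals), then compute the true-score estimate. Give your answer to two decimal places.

Spearman-Brown: ρ = 2r/(1 + r) = 2(0.73)/(1 + 0.73) = 1.460/1.73 = 0.8439 → 0.84
T̂ = 0.84(39) + 0.16(29.8) = 32.76 + 4.768 = 37.528 → 37.53

37.53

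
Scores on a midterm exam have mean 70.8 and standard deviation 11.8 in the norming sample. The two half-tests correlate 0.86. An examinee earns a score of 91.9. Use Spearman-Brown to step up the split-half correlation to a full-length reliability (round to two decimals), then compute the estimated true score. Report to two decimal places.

Spearman-Brown: ρ = 2r/(1 + r) = 2(0.86)/(1 + 0.86) = 1.720/1.86 = 0.9247 → 0.92
T̂ = ρX + (1 − ρ)μ
  = 0.92 × 91.9 + 0.08 × 70.8
  = 84.548 + 5.664
  = 90.212
  ≈ 90.21

90.21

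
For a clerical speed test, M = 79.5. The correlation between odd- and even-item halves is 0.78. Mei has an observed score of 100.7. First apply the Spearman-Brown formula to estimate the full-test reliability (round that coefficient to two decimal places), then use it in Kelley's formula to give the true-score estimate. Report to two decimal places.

98.16

Spearman-Brown: ρ = 2r/(1 + r) = 2(0.78)/(1 + 0.78) = 1.560/1.78 = 0.8764 → 0.88
T̂ = 0.88(100.7) + 0.12(79.5) = 88.616 + 9.540 = 98.156 → 98.16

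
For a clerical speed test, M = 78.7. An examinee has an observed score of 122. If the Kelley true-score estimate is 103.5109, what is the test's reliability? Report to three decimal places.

T̂ = ρX + (1 − ρ)μ  ⇒  T̂ − μ = ρ(X − μ)
ρ = (T̂ − μ)/(X − μ) = (103.5109 − 78.7) / (122 − 78.7) = 24.8109 / 43.3 = 0.57300

0.573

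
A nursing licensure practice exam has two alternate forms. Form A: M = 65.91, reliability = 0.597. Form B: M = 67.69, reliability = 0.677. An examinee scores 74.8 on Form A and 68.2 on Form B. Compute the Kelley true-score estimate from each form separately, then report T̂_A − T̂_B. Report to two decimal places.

3.18

T̂_A = 0.597(74.8) + 0.403(65.91) = 71.2173
T̂_B = 0.677(68.2) + 0.323(67.69) = 68.0353
T̂_A − T̂_B = 3.1821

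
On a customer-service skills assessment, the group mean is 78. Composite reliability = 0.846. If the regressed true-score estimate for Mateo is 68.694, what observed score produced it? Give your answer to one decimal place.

T̂ = ρX + (1 − ρ)μ  ⇒  X = (T̂ − (1 − ρ)μ) / ρ
X = (68.694 − 0.154 × 78) / 0.846 = (68.694 − 12.012) / 0.846 = 56.682 / 0.846 = 67.000

67.0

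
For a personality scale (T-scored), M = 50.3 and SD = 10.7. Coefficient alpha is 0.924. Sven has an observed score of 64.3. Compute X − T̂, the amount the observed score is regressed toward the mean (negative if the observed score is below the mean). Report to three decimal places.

Weight the observed score by reliability and the mean by (1 − reliability): T̂ = 0.924·64.3 + 0.076·50.3 = 59.4132 + 3.8228 = 63.23600.
X − T̂ = 64.3 − 63.2360 = 1.0640 → 1.064

1.064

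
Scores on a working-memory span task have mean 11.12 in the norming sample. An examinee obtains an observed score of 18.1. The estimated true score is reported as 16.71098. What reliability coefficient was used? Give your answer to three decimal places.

T̂ = ρX + (1 − ρ)μ  ⇒  T̂ − μ = ρ(X − μ)
ρ = (T̂ − μ)/(X − μ) = (16.71098 − 11.12) / (18.1 − 11.12) = 5.59098 / 6.98 = 0.80100

0.801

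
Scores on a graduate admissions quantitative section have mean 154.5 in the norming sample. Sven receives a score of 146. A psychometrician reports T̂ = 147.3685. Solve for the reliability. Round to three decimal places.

0.839

T̂ = ρX + (1 − ρ)μ  ⇒  T̂ − μ = ρ(X − μ)
ρ = (T̂ − μ)/(X − μ) = (147.3685 − 154.5) / (146 − 154.5) = -7.1315 / -8.5 = 0.83900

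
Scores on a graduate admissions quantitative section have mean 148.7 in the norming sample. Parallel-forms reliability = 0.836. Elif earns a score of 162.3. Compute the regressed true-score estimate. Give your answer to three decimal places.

160.070

Weight the observed score by reliability and the mean by (1 − reliability): T̂ = 0.836·162.3 + 0.164·148.7 = 135.6828 + 24.3868 = 160.0696.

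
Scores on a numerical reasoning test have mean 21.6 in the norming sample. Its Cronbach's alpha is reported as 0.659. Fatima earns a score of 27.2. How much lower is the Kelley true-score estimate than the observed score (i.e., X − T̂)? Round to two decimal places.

1.91

T̂ = ρX + (1 − ρ)μ
  = 0.659 × 27.2 + 0.341 × 21.6
  = 17.9248 + 7.3656
  = 25.2904
  ≈ 25.290
X − T̂ = 27.2 − 25.290 = 1.910 → 1.91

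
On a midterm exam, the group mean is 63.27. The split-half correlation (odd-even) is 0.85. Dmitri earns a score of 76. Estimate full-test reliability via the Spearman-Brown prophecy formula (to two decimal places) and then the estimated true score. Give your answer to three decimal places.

74.982

Spearman-Brown: ρ = 2r/(1 + r) = 2(0.85)/(1 + 0.85) = 1.700/1.85 = 0.9189 → 0.92
T̂ = 0.92(76) + 0.08(63.27) = 69.92 + 5.0616 = 74.9816 → 74.982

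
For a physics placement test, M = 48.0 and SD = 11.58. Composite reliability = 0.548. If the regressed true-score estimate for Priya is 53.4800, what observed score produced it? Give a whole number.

58

T̂ = ρX + (1 − ρ)μ  ⇒  X = (T̂ − (1 − ρ)μ) / ρ
X = (53.4800 − 0.452 × 48.0) / 0.548 = (53.4800 − 21.6960) / 0.548 = 31.7840 / 0.548 = 58.00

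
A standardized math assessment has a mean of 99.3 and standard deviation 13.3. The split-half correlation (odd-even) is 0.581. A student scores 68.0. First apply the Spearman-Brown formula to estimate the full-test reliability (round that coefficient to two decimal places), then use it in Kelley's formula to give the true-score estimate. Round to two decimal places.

Spearman-Brown: ρ = 2r/(1 + r) = 2(0.581)/(1 + 0.581) = 1.1620/1.581 = 0.7350 → 0.73
T̂ = 0.73(68.0) + 0.27(99.3) = 49.640 + 26.811 = 76.451 → 76.45

76.45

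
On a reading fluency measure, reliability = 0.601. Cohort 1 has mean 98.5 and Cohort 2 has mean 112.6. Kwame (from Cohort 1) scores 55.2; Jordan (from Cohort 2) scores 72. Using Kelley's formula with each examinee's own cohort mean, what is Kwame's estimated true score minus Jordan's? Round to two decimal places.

T̂_Kwame = 0.601(55.2) + 0.399(98.5) = 72.4767
T̂_Jordan = 0.601(72) + 0.399(112.6) = 88.1994
Difference = 72.4767 − 88.1994 = -15.7227

-15.72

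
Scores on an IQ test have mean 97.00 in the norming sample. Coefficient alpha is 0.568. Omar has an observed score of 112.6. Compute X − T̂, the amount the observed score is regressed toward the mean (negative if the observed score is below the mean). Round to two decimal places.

Kelley's formula gives T̂ = 0.568·112.6 + 0.432·97.00 = 63.9568 + 41.90400 = 105.8608.
X − T̂ = 112.6 − 105.861 = 6.739 → 6.74

6.74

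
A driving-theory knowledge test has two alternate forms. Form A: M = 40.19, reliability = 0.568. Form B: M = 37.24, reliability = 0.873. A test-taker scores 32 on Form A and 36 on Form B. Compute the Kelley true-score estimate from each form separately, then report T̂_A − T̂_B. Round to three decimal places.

T̂_A = 0.568(32) + 0.432(40.19) = 35.53808
T̂_B = 0.873(36) + 0.127(37.24) = 36.15748
T̂_A − T̂_B = -0.61940

-0.619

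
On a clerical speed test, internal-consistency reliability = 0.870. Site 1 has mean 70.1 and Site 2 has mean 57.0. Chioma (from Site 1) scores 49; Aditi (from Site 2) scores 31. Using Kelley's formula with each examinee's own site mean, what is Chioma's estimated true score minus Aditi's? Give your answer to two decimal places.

17.36

T̂_Chioma = 0.870(49) + 0.130(70.1) = 51.7430
T̂_Aditi = 0.870(31) + 0.130(57.0) = 34.3800
Difference = 51.7430 − 34.3800 = 17.3630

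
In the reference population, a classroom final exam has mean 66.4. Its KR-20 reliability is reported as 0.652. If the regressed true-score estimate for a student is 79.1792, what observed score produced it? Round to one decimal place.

86.0

T̂ = ρX + (1 − ρ)μ  ⇒  X = (T̂ − (1 − ρ)μ) / ρ
X = (79.1792 − 0.348 × 66.4) / 0.652 = (79.1792 − 23.1072) / 0.652 = 56.0720 / 0.652 = 86.000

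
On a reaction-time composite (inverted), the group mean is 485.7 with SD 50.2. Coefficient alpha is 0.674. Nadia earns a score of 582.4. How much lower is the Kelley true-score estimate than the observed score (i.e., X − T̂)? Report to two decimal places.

T̂ = 0.674(582.4) + 0.326(485.7) = 392.5376 + 158.3382 = 550.8758 → 550.876
X − T̂ = 582.4 − 550.876 = 31.524 → 31.52

31.52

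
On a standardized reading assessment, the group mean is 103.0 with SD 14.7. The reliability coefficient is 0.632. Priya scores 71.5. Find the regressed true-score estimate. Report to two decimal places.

Weight the observed score by reliability and the mean by (1 − reliability): T̂ = 0.632·71.5 + 0.368·103.0 = 45.1880 + 37.9040 = 83.092.

83.09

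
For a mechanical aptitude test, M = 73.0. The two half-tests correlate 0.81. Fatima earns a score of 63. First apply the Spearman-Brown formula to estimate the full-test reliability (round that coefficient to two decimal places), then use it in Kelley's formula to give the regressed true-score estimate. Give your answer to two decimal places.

64.00

Spearman-Brown: ρ = 2r/(1 + r) = 2(0.81)/(1 + 0.81) = 1.620/1.81 = 0.8950 → 0.90
T̂ = ρX + (1 − ρ)μ
  = 0.90 × 63 + 0.10 × 73.0
  = 56.70 + 7.300
  = 64.000
  ≈ 64.00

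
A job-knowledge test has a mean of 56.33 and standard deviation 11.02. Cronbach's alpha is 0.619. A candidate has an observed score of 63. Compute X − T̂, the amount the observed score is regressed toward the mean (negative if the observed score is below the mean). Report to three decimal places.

T̂ = ρX + (1 − ρ)μ
  = 0.619 × 63 + 0.381 × 56.33
  = 38.997 + 21.46173
  = 60.45873
  ≈ 60.4587
X − T̂ = 63 − 60.4587 = 2.5413 → 2.541

2.541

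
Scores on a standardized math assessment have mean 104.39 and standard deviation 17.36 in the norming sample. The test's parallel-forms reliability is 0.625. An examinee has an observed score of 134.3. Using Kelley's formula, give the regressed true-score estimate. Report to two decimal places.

T̂ = 0.625(134.3) + 0.375(104.39) = 83.9375 + 39.14625 = 123.084 → 123.08

123.08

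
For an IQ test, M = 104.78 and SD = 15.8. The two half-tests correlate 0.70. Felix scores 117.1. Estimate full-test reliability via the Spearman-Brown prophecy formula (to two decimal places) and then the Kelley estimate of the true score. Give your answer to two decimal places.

Spearman-Brown: ρ = 2r/(1 + r) = 2(0.70)/(1 + 0.70) = 1.400/1.70 = 0.8235 → 0.82
T̂ = 0.82(117.1) + 0.18(104.78) = 96.022 + 18.8604 = 114.882 → 114.88

114.88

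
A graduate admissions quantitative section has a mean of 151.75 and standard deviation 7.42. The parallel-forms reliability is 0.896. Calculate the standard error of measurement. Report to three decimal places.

SEM = SD · √(1 − ρ) = 7.42 × √0.104 = 7.42 × 0.3225 = 2.3929

2.393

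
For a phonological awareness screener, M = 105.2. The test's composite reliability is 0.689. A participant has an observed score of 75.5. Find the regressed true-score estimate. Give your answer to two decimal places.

84.74

Regress the observed score toward the mean by the unreliability: T̂ = 0.689·75.5 + 0.311·105.2 = 52.0195 + 32.7172 = 84.737.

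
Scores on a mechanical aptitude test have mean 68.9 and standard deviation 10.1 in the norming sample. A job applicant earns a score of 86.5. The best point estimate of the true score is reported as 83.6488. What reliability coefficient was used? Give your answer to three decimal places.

T̂ = ρX + (1 − ρ)μ  ⇒  T̂ − μ = ρ(X − μ)
ρ = (T̂ − μ)/(X − μ) = (83.6488 − 68.9) / (86.5 − 68.9) = 14.7488 / 17.6 = 0.83800

0.838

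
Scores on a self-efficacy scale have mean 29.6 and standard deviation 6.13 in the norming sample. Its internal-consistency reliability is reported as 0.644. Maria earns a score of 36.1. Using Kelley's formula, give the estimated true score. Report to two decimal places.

Weight the observed score by reliability and the mean by (1 − reliability): T̂ = 0.644·36.1 + 0.356·29.6 = 23.2484 + 10.5376 = 33.786.

33.79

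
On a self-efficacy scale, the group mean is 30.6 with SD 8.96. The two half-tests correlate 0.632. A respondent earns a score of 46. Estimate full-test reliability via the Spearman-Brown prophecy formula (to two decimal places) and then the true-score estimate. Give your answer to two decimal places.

42.46

Spearman-Brown: ρ = 2r/(1 + r) = 2(0.632)/(1 + 0.632) = 1.2640/1.632 = 0.7745 → 0.77
Kelley's formula gives T̂ = 0.77·46 + 0.23·30.6 = 35.42 + 7.038 = 42.458.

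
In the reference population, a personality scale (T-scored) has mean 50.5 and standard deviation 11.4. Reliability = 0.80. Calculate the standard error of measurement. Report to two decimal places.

5.10

SEM = SD · √(1 − ρ) = 11.4 × √0.20 = 11.4 × 0.4472 = 5.098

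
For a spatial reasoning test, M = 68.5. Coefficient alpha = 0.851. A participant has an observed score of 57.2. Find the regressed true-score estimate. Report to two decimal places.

58.88

T̂ = 0.851(57.2) + 0.149(68.5) = 48.6772 + 10.2065 = 58.884 → 58.88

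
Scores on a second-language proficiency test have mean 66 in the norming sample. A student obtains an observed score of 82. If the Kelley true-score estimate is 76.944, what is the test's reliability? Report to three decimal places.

0.684

T̂ = ρX + (1 − ρ)μ  ⇒  T̂ − μ = ρ(X − μ)
ρ = (T̂ − μ)/(X − μ) = (76.944 − 66) / (82 − 66) = 10.944 / 16.0 = 0.68400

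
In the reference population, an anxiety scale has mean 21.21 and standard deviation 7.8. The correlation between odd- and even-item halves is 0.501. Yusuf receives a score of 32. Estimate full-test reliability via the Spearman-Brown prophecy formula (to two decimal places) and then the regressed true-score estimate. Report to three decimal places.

Spearman-Brown: ρ = 2r/(1 + r) = 2(0.501)/(1 + 0.501) = 1.0020/1.501 = 0.6676 → 0.67
T̂ = ρX + (1 − ρ)μ
  = 0.67 × 32 + 0.33 × 21.21
  = 21.44 + 6.9993
  = 28.4393
  ≈ 28.439

28.439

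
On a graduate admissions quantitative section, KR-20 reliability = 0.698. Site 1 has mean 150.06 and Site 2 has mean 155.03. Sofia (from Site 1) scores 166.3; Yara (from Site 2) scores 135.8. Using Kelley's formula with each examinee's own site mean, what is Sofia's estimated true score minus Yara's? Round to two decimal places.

19.79

T̂_Sofia = 0.698(166.3) + 0.302(150.06) = 161.3955
T̂_Yara = 0.698(135.8) + 0.302(155.03) = 141.6075
Difference = 161.3955 − 141.6075 = 19.7881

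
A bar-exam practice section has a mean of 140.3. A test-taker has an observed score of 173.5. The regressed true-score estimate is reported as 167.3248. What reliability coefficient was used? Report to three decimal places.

T̂ = ρX + (1 − ρ)μ  ⇒  T̂ − μ = ρ(X − μ)
ρ = (T̂ − μ)/(X − μ) = (167.3248 − 140.3) / (173.5 − 140.3) = 27.0248 / 33.2 = 0.81400

0.814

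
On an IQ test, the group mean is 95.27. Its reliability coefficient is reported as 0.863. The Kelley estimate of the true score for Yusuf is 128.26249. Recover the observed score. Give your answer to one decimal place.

133.5

T̂ = ρX + (1 − ρ)μ  ⇒  X = (T̂ − (1 − ρ)μ) / ρ
X = (128.26249 − 0.137 × 95.27) / 0.863 = (128.26249 − 13.05199) / 0.863 = 115.21050 / 0.863 = 133.500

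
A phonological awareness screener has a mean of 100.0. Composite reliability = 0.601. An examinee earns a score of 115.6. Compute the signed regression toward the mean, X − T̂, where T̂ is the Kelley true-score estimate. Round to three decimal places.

T̂ = 0.601(115.6) + 0.399(100.0) = 69.4756 + 39.9000 = 109.37560 → 109.3756
X − T̂ = 115.6 − 109.3756 = 6.2244 → 6.224

6.224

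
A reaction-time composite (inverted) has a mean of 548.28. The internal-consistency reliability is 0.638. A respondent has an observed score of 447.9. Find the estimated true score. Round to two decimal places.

484.24

T̂ = ρX + (1 − ρ)μ
  = 0.638 × 447.9 + 0.362 × 548.28
  = 285.7602 + 198.47736
  = 484.238
  ≈ 484.24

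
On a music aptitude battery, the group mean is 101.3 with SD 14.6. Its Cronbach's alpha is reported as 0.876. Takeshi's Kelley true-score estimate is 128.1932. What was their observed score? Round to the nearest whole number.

132

T̂ = ρX + (1 − ρ)μ  ⇒  X = (T̂ − (1 − ρ)μ) / ρ
X = (128.1932 − 0.124 × 101.3) / 0.876 = (128.1932 − 12.5612) / 0.876 = 115.6320 / 0.876 = 132.00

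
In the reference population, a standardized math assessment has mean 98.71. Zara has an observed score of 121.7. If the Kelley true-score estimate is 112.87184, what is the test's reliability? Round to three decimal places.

0.616

T̂ = ρX + (1 − ρ)μ  ⇒  T̂ − μ = ρ(X − μ)
ρ = (T̂ − μ)/(X − μ) = (112.87184 − 98.71) / (121.7 − 98.71) = 14.16184 / 22.99 = 0.61600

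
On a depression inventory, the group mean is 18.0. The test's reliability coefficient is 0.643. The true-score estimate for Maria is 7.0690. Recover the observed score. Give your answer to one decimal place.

T̂ = ρX + (1 − ρ)μ  ⇒  X = (T̂ − (1 − ρ)μ) / ρ
X = (7.0690 − 0.357 × 18.0) / 0.643 = (7.0690 − 6.4260) / 0.643 = 0.6430 / 0.643 = 1.000

1.0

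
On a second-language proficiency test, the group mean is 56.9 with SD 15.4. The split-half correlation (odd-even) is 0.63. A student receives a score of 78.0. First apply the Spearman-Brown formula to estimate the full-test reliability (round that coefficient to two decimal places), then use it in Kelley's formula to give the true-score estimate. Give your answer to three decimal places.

73.147

Spearman-Brown: ρ = 2r/(1 + r) = 2(0.63)/(1 + 0.63) = 1.260/1.63 = 0.7730 → 0.77
T̂ = ρX + (1 − ρ)μ
  = 0.77 × 78.0 + 0.23 × 56.9
  = 60.060 + 13.087
  = 73.1470
  ≈ 73.147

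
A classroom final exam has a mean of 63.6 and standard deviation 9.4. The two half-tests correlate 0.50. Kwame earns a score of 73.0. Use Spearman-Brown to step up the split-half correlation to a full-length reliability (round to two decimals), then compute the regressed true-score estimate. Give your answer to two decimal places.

Spearman-Brown: ρ = 2r/(1 + r) = 2(0.50)/(1 + 0.50) = 1.000/1.50 = 0.6667 → 0.67
T̂ = ρX + (1 − ρ)μ
  = 0.67 × 73.0 + 0.33 × 63.6
  = 48.910 + 20.988
  = 69.898
  ≈ 69.90

69.90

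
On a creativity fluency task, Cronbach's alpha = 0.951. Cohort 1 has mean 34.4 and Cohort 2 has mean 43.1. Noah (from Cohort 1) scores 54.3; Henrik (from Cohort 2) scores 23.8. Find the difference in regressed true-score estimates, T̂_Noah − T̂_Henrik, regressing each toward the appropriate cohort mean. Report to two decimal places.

28.58

T̂_Noah = 0.951(54.3) + 0.049(34.4) = 53.3249
T̂_Henrik = 0.951(23.8) + 0.049(43.1) = 24.7457
Difference = 53.3249 − 24.7457 = 28.5792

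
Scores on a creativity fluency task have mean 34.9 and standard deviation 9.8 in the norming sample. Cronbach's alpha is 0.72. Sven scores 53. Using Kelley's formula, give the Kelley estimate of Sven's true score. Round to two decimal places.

T̂ = 0.72(53) + 0.28(34.9) = 38.16 + 9.772 = 47.932 → 47.93

47.93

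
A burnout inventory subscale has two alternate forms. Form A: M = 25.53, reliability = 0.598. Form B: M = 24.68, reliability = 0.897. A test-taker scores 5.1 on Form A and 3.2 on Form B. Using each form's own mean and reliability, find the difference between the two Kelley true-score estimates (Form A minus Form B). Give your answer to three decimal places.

7.900

T̂_A = 0.598(5.1) + 0.402(25.53) = 13.31286
T̂_B = 0.897(3.2) + 0.103(24.68) = 5.41244
T̂_A − T̂_B = 7.90042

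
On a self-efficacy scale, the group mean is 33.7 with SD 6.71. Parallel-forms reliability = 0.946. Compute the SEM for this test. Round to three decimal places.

SEM = SD · √(1 − ρ) = 6.71 × √0.054 = 6.71 × 0.2324 = 1.5593

1.559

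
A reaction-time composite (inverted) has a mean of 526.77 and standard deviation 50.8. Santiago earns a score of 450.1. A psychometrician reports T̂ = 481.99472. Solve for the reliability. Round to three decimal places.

T̂ = ρX + (1 − ρ)μ  ⇒  T̂ − μ = ρ(X − μ)
ρ = (T̂ − μ)/(X − μ) = (481.99472 − 526.77) / (450.1 − 526.77) = -44.77528 / -76.67 = 0.58400

0.584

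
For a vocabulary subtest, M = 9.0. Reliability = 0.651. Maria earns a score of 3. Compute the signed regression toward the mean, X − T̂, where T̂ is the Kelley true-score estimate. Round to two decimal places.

Weight the observed score by reliability and the mean by (1 − reliability): T̂ = 0.651·3 + 0.349·9.0 = 1.953 + 3.1410 = 5.0940.
X − T̂ = 3 − 5.094 = -2.094 → -2.09

-2.09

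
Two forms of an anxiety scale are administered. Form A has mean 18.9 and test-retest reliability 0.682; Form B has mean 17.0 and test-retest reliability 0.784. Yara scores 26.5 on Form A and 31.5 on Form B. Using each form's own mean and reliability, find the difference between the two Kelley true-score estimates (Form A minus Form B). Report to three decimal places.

-4.285

T̂_A = 0.682(26.5) + 0.318(18.9) = 24.08320
T̂_B = 0.784(31.5) + 0.216(17.0) = 28.36800
T̂_A − T̂_B = -4.28480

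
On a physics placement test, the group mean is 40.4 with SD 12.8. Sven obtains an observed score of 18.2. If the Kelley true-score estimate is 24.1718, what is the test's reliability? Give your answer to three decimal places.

0.731

T̂ = ρX + (1 − ρ)μ  ⇒  T̂ − μ = ρ(X − μ)
ρ = (T̂ − μ)/(X − μ) = (24.1718 − 40.4) / (18.2 − 40.4) = -16.2282 / -22.2 = 0.73100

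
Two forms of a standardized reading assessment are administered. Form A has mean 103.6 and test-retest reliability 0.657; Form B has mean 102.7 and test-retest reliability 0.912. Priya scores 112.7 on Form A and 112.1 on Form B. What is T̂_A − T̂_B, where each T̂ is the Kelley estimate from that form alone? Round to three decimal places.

T̂_A = 0.657(112.7) + 0.343(103.6) = 109.57870
T̂_B = 0.912(112.1) + 0.088(102.7) = 111.27280
T̂_A − T̂_B = -1.69410

-1.694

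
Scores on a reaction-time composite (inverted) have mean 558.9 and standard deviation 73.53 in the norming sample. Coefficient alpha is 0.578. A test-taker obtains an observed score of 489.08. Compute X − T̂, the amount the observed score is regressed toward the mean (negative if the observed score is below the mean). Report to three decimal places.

-29.464

T̂ = 0.578(489.08) + 0.422(558.9) = 282.68824 + 235.8558 = 518.54404 → 518.5440
X − T̂ = 489.08 − 518.5440 = -29.4640 → -29.464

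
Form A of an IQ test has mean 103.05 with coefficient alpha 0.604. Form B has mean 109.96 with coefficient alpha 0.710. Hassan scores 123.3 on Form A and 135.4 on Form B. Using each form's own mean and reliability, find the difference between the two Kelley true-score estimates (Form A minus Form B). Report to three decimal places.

T̂_A = 0.604(123.3) + 0.396(103.05) = 115.28100
T̂_B = 0.710(135.4) + 0.290(109.96) = 128.02240
T̂_A − T̂_B = -12.74140

-12.741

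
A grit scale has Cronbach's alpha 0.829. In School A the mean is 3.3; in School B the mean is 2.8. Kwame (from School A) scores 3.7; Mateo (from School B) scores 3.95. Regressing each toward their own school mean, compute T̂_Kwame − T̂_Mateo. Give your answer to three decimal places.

-0.122

T̂_Kwame = 0.829(3.7) + 0.171(3.3) = 3.63160
T̂_Mateo = 0.829(3.95) + 0.171(2.8) = 3.75335
Difference = 3.63160 − 3.75335 = -0.12175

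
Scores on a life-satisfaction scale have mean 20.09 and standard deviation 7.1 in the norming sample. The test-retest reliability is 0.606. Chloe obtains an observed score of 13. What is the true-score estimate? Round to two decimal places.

T̂ = ρX + (1 − ρ)μ
  = 0.606 × 13 + 0.394 × 20.09
  = 7.878 + 7.91546
  = 15.793
  ≈ 15.79

15.79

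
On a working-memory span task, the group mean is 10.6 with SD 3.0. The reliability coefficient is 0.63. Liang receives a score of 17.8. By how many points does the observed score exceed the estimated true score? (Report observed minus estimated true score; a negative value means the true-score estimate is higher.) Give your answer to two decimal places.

2.66

T̂ = ρX + (1 − ρ)μ
  = 0.63 × 17.8 + 0.37 × 10.6
  = 11.214 + 3.922
  = 15.1360
  ≈ 15.136
X − T̂ = 17.8 − 15.136 = 2.664 → 2.66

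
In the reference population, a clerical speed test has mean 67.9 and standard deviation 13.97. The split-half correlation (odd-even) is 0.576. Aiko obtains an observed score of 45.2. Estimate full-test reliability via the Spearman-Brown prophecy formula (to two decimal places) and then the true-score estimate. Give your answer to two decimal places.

51.33

Spearman-Brown: ρ = 2r/(1 + r) = 2(0.576)/(1 + 0.576) = 1.1520/1.576 = 0.7310 → 0.73
T̂ = ρX + (1 − ρ)μ
  = 0.73 × 45.2 + 0.27 × 67.9
  = 32.996 + 18.333
  = 51.329
  ≈ 51.33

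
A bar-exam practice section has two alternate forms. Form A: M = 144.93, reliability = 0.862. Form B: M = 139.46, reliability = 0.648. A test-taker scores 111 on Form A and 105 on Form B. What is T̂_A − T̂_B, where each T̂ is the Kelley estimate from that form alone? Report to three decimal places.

T̂_A = 0.862(111) + 0.138(144.93) = 115.68234
T̂_B = 0.648(105) + 0.352(139.46) = 117.12992
T̂_A − T̂_B = -1.44758

-1.448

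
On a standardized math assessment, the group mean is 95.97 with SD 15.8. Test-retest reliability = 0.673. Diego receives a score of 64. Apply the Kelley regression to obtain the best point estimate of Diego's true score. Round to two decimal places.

Weight the observed score by reliability and the mean by (1 − reliability): T̂ = 0.673·64 + 0.327·95.97 = 43.072 + 31.38219 = 74.454.

74.45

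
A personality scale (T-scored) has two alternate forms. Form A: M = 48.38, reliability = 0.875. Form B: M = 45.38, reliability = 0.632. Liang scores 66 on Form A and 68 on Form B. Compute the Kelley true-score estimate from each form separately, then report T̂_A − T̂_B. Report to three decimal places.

4.122

T̂_A = 0.875(66) + 0.125(48.38) = 63.79750
T̂_B = 0.632(68) + 0.368(45.38) = 59.67584
T̂_A − T̂_B = 4.12166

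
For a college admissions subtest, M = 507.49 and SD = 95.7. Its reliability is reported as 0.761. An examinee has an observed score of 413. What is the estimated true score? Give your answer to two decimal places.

435.58

T̂ = ρX + (1 − ρ)μ
  = 0.761 × 413 + 0.239 × 507.49
  = 314.293 + 121.29011
  = 435.583
  ≈ 435.58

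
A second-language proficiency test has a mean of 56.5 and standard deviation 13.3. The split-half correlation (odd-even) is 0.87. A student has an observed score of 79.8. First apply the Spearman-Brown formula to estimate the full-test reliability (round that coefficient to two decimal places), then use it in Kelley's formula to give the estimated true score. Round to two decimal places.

Spearman-Brown: ρ = 2r/(1 + r) = 2(0.87)/(1 + 0.87) = 1.740/1.87 = 0.9305 → 0.93
T̂ = ρX + (1 − ρ)μ
  = 0.93 × 79.8 + 0.07 × 56.5
  = 74.214 + 3.955
  = 78.169
  ≈ 78.17

78.17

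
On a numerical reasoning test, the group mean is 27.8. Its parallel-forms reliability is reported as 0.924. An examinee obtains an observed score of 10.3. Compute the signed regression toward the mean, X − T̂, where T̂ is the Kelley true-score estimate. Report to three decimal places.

Regress the observed score toward the mean by the unreliability: T̂ = 0.924·10.3 + 0.076·27.8 = 9.5172 + 2.1128 = 11.63000.
X − T̂ = 10.3 − 11.6300 = -1.3300 → -1.330

-1.330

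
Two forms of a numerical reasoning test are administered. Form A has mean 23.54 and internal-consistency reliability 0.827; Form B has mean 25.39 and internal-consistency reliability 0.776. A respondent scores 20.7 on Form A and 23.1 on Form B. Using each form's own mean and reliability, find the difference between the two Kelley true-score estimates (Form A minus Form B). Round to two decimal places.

-2.42

T̂_A = 0.827(20.7) + 0.173(23.54) = 21.1913
T̂_B = 0.776(23.1) + 0.224(25.39) = 23.6130
T̂_A − T̂_B = -2.4216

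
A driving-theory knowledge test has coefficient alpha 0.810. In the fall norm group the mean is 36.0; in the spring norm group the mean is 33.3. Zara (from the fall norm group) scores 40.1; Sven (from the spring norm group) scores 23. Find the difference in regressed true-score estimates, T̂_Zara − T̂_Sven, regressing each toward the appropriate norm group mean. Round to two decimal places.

T̂_Zara = 0.810(40.1) + 0.190(36.0) = 39.3210
T̂_Sven = 0.810(23) + 0.190(33.3) = 24.9570
Difference = 39.3210 − 24.9570 = 14.3640

14.36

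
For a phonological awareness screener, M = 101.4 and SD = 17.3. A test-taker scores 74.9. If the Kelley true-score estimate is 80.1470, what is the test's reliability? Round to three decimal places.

T̂ = ρX + (1 − ρ)μ  ⇒  T̂ − μ = ρ(X − μ)
ρ = (T̂ − μ)/(X − μ) = (80.1470 − 101.4) / (74.9 − 101.4) = -21.2530 / -26.5 = 0.80200

0.802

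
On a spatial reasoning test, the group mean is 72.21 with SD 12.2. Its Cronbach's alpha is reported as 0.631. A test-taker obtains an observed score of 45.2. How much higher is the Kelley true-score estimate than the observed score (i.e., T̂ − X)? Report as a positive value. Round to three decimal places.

9.967

T̂ = 0.631(45.2) + 0.369(72.21) = 28.5212 + 26.64549 = 55.16669 → 55.1667
T̂ − X = 55.1667 − 45.2 = 9.9667 → 9.967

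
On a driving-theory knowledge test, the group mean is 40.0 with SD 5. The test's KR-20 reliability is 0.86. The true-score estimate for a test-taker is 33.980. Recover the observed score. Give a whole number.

T̂ = ρX + (1 − ρ)μ  ⇒  X = (T̂ − (1 − ρ)μ) / ρ
X = (33.980 − 0.14 × 40.0) / 0.86 = (33.980 − 5.600) / 0.86 = 28.380 / 0.86 = 33.00

33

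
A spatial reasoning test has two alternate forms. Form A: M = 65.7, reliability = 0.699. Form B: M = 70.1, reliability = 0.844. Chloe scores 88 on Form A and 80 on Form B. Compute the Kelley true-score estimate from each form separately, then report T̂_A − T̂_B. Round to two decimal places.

2.83

T̂_A = 0.699(88) + 0.301(65.7) = 81.2877
T̂_B = 0.844(80) + 0.156(70.1) = 78.4556
T̂_A − T̂_B = 2.8321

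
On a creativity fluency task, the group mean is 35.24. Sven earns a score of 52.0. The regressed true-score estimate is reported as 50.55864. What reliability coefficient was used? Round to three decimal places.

T̂ = ρX + (1 − ρ)μ  ⇒  T̂ − μ = ρ(X − μ)
ρ = (T̂ − μ)/(X − μ) = (50.55864 − 35.24) / (52.0 − 35.24) = 15.31864 / 16.76 = 0.91400

0.914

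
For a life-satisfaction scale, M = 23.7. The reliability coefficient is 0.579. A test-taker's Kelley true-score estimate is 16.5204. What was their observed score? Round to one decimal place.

T̂ = ρX + (1 − ρ)μ  ⇒  X = (T̂ − (1 − ρ)μ) / ρ
X = (16.5204 − 0.421 × 23.7) / 0.579 = (16.5204 − 9.9777) / 0.579 = 6.5427 / 0.579 = 11.300

11.3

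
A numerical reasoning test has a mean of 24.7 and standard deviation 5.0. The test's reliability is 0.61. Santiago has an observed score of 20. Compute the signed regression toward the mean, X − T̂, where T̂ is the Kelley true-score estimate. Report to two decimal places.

Regress the observed score toward the mean by the unreliability: T̂ = 0.61·20 + 0.39·24.7 = 12.20 + 9.633 = 21.8330.
X − T̂ = 20 − 21.833 = -1.833 → -1.83

-1.83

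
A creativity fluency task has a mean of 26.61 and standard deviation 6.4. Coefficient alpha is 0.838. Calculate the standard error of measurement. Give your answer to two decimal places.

SEM = SD · √(1 − ρ) = 6.4 × √0.162 = 6.4 × 0.4025 = 2.576

2.58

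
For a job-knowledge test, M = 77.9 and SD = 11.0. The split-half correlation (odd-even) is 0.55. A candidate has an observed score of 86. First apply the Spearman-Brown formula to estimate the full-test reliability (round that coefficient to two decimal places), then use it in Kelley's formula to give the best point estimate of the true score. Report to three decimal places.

Spearman-Brown: ρ = 2r/(1 + r) = 2(0.55)/(1 + 0.55) = 1.100/1.55 = 0.7097 → 0.71
Regress the observed score toward the mean by the unreliability: T̂ = 0.71·86 + 0.29·77.9 = 61.06 + 22.591 = 83.6510.

83.651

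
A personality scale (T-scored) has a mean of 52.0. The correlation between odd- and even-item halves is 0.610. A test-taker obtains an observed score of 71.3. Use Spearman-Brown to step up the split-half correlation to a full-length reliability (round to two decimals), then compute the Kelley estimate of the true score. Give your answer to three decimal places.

66.668

Spearman-Brown: ρ = 2r/(1 + r) = 2(0.610)/(1 + 0.610) = 1.2200/1.610 = 0.7578 → 0.76
Kelley's formula gives T̂ = 0.76·71.3 + 0.24·52.0 = 54.188 + 12.480 = 66.6680.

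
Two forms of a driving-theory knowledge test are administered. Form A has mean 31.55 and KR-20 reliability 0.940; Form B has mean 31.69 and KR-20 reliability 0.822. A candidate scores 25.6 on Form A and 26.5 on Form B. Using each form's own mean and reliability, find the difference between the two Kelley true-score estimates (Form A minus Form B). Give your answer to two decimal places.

-1.47

T̂_A = 0.940(25.6) + 0.060(31.55) = 25.9570
T̂_B = 0.822(26.5) + 0.178(31.69) = 27.4238
T̂_A − T̂_B = -1.4668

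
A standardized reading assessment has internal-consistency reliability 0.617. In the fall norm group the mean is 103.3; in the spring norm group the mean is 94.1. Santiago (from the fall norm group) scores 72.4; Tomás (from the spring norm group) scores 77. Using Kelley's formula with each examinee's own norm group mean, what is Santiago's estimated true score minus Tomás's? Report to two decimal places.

0.69

T̂_Santiago = 0.617(72.4) + 0.383(103.3) = 84.2347
T̂_Tomás = 0.617(77) + 0.383(94.1) = 83.5493
Difference = 84.2347 − 83.5493 = 0.6854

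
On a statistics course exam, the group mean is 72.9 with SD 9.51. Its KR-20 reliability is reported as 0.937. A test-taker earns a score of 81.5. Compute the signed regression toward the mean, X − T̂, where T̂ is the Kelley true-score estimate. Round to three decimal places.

Kelley's formula gives T̂ = 0.937·81.5 + 0.063·72.9 = 76.3655 + 4.5927 = 80.95820.
X − T̂ = 81.5 − 80.9582 = 0.5418 → 0.542

0.542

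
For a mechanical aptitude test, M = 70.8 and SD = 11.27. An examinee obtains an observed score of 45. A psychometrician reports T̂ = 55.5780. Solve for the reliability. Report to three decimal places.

0.590

T̂ = ρX + (1 − ρ)μ  ⇒  T̂ − μ = ρ(X − μ)
ρ = (T̂ − μ)/(X − μ) = (55.5780 − 70.8) / (45 − 70.8) = -15.2220 / -25.8 = 0.59000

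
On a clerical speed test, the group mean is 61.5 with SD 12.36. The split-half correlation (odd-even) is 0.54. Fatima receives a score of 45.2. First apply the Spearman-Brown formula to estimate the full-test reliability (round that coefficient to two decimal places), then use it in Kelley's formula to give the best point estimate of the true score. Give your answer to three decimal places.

Spearman-Brown: ρ = 2r/(1 + r) = 2(0.54)/(1 + 0.54) = 1.080/1.54 = 0.7013 → 0.70
Kelley's formula gives T̂ = 0.70·45.2 + 0.30·61.5 = 31.640 + 18.450 = 50.0900.

50.090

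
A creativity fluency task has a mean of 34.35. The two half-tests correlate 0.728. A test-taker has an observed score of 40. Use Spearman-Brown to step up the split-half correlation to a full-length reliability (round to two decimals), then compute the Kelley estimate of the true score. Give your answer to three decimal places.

39.096

Spearman-Brown: ρ = 2r/(1 + r) = 2(0.728)/(1 + 0.728) = 1.4560/1.728 = 0.8426 → 0.84
T̂ = ρX + (1 − ρ)μ
  = 0.84 × 40 + 0.16 × 34.35
  = 33.60 + 5.4960
  = 39.0960
  ≈ 39.096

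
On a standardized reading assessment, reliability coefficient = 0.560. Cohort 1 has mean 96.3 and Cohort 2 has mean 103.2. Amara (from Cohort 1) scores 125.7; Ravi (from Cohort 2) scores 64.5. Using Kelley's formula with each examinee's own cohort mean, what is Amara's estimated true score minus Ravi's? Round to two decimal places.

31.24

T̂_Amara = 0.560(125.7) + 0.440(96.3) = 112.7640
T̂_Ravi = 0.560(64.5) + 0.440(103.2) = 81.5280
Difference = 112.7640 − 81.5280 = 31.2360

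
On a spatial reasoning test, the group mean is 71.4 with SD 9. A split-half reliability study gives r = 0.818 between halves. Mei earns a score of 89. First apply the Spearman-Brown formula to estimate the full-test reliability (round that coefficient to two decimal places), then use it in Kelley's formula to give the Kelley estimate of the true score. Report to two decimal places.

Spearman-Brown: ρ = 2r/(1 + r) = 2(0.818)/(1 + 0.818) = 1.6360/1.818 = 0.8999 → 0.90
T̂ = 0.90(89) + 0.10(71.4) = 80.10 + 7.140 = 87.240 → 87.24

87.24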